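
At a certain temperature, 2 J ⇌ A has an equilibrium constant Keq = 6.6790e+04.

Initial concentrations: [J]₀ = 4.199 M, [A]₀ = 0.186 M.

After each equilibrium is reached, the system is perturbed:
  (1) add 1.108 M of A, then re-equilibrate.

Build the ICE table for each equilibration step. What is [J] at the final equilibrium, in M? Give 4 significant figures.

Q₀ = 0.01055 vs Keq = 6.6790e+04 ⇒ Q<K, forward
Step 1:
                   J          A
  init         4.199      0.186
  Δ           -4.193      2.097
  eq        0.005846      2.283
  solve Keq expr → x = 2.097; check Q = 6.6790e+04
Then add 1.108 M of A.
Step 2:
                   J          A
  init      0.005846      3.391
  Δ         0.001278 -6.3915e-04
  eq        0.007124       3.39
  solve Keq expr → x = -6.3915e-04; check Q = 6.6790e+04

[J]_eq = 0.007124 M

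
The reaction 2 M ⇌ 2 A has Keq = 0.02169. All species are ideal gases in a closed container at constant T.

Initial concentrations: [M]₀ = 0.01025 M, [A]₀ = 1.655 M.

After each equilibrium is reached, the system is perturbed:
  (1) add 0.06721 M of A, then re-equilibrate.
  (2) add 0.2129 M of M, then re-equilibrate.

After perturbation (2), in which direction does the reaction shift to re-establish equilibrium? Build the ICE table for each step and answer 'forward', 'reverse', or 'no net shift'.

Direction: forward

Q₀ = 2.6070e+04 vs Keq = 0.02169 ⇒ Q>K, reverse
Step 1:
                    M           A
  init        0.01025       1.655
  Δ             1.441      -1.441
  eq            1.451      0.2138
  solve Keq expr → x = -0.7206; check Q = 0.02169
Then add 0.06721 M of A.
Step 2:
                    M           A
  init          1.451       0.281
  Δ           0.05858    -0.05858
  eq             1.51      0.2224
  solve Keq expr → x = -0.02929; check Q = 0.02169
Then add 0.2129 M of M.
Step 3:
                    M           A
  init          1.723      0.2224
  Δ          -0.02733     0.02733
  eq            1.696      0.2497
  solve Keq expr → x = 0.01366; check Q = 0.02169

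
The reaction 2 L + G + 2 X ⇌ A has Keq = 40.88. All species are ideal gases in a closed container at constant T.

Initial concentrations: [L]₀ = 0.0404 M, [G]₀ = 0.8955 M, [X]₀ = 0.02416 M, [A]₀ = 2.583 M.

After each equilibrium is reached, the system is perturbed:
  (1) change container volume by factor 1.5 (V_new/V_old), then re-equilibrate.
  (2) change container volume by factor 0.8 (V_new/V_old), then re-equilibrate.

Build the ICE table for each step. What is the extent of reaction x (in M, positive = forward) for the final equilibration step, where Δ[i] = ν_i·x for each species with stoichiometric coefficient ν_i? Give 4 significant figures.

Q₀ = 3.0276e+06 vs Keq = 40.88 ⇒ Q>K, reverse
Step 1:
                    L           G           X           A
  init         0.0404      0.8955     0.02416       2.583
  Δ            0.4445      0.2223      0.4445     -0.2223
  eq           0.4849       1.118      0.4687       2.361
  solve Keq expr → x = -0.2223; check Q = 40.88
Then change container volume by factor 1.5 (V_new/V_old).
Step 2:
                    L           G           X           A
  init         0.3233      0.7452      0.3125       1.574
  Δ            0.1428     0.07138      0.1428    -0.07138
  eq            0.466      0.8166      0.4552       1.502
  solve Keq expr → x = -0.07138; check Q = 40.88
Then change container volume by factor 0.8 (V_new/V_old).
Step 3:
                    L           G           X           A
  init         0.5826       1.021       0.569       1.878
  Δ           -0.1057    -0.05286     -0.1057     0.05286
  eq           0.4768      0.9678      0.4633       1.931
  solve Keq expr → x = 0.05286; check Q = 40.88

x = 0.05286 M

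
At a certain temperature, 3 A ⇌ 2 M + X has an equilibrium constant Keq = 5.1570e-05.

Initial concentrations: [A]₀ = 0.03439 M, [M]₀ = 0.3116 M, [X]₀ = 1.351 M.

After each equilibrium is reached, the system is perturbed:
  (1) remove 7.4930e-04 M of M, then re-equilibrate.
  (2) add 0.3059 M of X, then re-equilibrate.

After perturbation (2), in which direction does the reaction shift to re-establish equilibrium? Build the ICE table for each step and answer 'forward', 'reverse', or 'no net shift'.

Direction: reverse

Q₀ = 3225 vs Keq = 5.1570e-05 ⇒ Q>K, reverse
Step 1:
                  A         M         X
  I         0.03439    0.3116     1.351
  C          0.4639   -0.3093   -0.1546
  E          0.4983   0.00231     1.196
  solve Keq expr → x = -0.1546; check Q = 5.1570e-05
Then remove 7.4930e-04 M of M.
Step 2:
                  A         M         X
  I          0.4983   0.00156     1.196
  C       -0.001112 7.4122e-04 3.7061e-04
  E          0.4972  0.002302     1.197
  solve Keq expr → x = 3.7061e-04; check Q = 5.1570e-05
Then add 0.3059 M of X.
Step 3:
                  A         M         X
  I          0.4972  0.002302     1.503
  C       3.6783e-04 -2.4522e-04 -1.2261e-04
  E          0.4976  0.002056     1.503
  solve Keq expr → x = -1.2261e-04; check Q = 5.1570e-05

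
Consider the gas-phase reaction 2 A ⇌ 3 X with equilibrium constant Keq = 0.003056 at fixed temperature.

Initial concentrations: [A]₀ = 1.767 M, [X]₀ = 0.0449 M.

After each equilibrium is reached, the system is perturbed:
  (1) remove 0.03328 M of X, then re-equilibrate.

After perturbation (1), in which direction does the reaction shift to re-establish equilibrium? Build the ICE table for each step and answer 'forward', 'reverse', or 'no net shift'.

Direction: forward

Q₀ = 2.8991e-05 vs Keq = 0.003056 ⇒ Q<K, forward
Step 1:
                   A          X
  init         1.767     0.0449
  Δ          -0.1058     0.1587
  eq           1.661     0.2036
  solve Keq expr → x = 0.05288; check Q = 0.003056
Then remove 0.03328 M of X.
Step 2:
                   A          X
  init         1.661     0.1703
  Δ         -0.02104    0.03156
  eq            1.64     0.2018
  solve Keq expr → x = 0.01052; check Q = 0.003056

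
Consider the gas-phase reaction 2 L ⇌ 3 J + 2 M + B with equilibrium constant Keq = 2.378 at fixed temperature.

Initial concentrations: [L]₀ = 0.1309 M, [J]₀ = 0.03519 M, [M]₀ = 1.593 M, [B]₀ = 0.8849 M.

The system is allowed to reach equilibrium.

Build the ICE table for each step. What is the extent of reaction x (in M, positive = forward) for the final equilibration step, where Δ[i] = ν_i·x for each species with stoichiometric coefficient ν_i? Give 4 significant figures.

Q₀ = 0.005711 vs Keq = 2.378 ⇒ Q<K, forward
Step 1:
                  L         J         M         B
  init       0.1309   0.03519     1.593    0.8849
  Δ        -0.07343    0.1101   0.07343   0.03671
  eq        0.05747    0.1453     1.666    0.9216
  solve Keq expr → x = 0.03671; check Q = 2.378

x = 0.03671 M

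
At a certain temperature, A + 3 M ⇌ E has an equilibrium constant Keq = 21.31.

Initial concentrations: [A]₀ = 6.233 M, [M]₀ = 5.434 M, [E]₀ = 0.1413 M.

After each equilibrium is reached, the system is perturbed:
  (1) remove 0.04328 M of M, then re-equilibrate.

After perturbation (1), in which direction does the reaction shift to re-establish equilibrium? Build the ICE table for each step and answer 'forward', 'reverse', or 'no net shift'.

Q₀ = 1.4128e-04 vs Keq = 21.31 ⇒ Q<K, forward
Step 1:
                  A         M         E
  Initial     6.233     5.434    0.1413
  Change     -1.722    -5.165     1.722
  Equil       4.511    0.2686     1.863
  solve Keq expr → x = 1.722; check Q = 21.31
Then remove 0.04328 M of M.
Step 2:
                  A         M         E
  Initial     4.511    0.2253     1.863
  Change    0.01411   0.04232  -0.01411
  Equil       4.525    0.2677     1.849
  solve Keq expr → x = -0.01411; check Q = 21.31

Direction: reverse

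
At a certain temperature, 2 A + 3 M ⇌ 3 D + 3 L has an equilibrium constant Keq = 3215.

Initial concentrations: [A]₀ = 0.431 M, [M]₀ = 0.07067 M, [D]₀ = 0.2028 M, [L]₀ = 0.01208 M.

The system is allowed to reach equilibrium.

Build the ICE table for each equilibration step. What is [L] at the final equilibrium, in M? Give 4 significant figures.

[L]_eq = 0.07998 M

Q₀ = 2.2426e-04 vs Keq = 3215 ⇒ Q<K, forward
Step 1:
                    A           M           D           L
  Initial       0.431     0.07067      0.2028     0.01208
  Change     -0.04527     -0.0679      0.0679      0.0679
  Equil        0.3857    0.002768      0.2707     0.07998
  solve Keq expr → x = 0.02263; check Q = 3215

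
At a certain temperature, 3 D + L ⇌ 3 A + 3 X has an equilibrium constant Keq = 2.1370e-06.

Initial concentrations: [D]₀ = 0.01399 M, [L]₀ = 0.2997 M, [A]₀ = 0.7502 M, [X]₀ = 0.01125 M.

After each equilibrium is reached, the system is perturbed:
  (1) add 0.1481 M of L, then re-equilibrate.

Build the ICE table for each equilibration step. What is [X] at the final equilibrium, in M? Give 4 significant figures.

[X]_eq = 3.3290e-04 M

Q₀ = 0.7326 vs Keq = 2.1370e-06 ⇒ Q>K, reverse
Step 1:
                    D           L           A           X
  Initial     0.01399      0.2997      0.7502     0.01125
  Change      0.01096    0.003653    -0.01096    -0.01096
  Equil       0.02495      0.3034      0.7392  2.9208e-04
  solve Keq expr → x = -0.003653; check Q = 2.1370e-06
Then add 0.1481 M of L.
Step 2:
                    D           L           A           X
  Initial     0.02495      0.4515      0.7392  2.9208e-04
  Change  -4.0822e-05 -1.3607e-05  4.0822e-05  4.0822e-05
  Equil       0.02491      0.4514      0.7393  3.3290e-04
  solve Keq expr → x = 1.3607e-05; check Q = 2.1370e-06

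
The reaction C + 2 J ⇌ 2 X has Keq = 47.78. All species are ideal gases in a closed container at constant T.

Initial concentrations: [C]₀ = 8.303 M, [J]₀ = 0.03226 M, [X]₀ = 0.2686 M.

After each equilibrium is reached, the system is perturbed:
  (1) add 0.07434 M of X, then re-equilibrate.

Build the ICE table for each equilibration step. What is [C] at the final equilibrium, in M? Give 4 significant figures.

Q₀ = 8.349 vs Keq = 47.78 ⇒ Q<K, forward
Step 1:
                   C          J          X
  Initial      8.303    0.03226     0.2686
  Change   -0.008935   -0.01787    0.01787
  Equil        8.294    0.01439     0.2865
  solve Keq expr → x = 0.008935; check Q = 47.78
Then add 0.07434 M of X.
Step 2:
                   C          J          X
  Initial      8.294    0.01439     0.3608
  Change    0.001777   0.003554  -0.003554
  Equil        8.296    0.01794     0.3573
  solve Keq expr → x = -0.001777; check Q = 47.78

[C]_eq = 8.296 M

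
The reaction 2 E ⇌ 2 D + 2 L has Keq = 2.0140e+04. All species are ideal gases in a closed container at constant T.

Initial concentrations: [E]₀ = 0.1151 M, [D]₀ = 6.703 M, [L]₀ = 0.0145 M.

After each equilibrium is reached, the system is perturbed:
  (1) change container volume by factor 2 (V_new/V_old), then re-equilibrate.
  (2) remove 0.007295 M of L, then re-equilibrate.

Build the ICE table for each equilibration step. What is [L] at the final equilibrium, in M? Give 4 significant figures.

[L]_eq = 0.05616 M

Q₀ = 0.7131 vs Keq = 2.0140e+04 ⇒ Q<K, forward
Step 1:
                  E         D         L
  I          0.1151     6.703    0.0145
  C         -0.1092    0.1092    0.1092
  E        0.005936     6.812    0.1237
  solve Keq expr → x = 0.05458; check Q = 2.0140e+04
Then change container volume by factor 2 (V_new/V_old).
Step 2:
                  E         D         L
  I        0.002968     3.406   0.06183
  C       -0.001449  0.001449  0.001449
  E        0.001519     3.408   0.06328
  solve Keq expr → x = 7.2430e-04; check Q = 2.0140e+04
Then remove 0.007295 M of L.
Step 3:
                  E         D         L
  I        0.001519     3.408   0.05599
  C       -1.7099e-04 1.7099e-04 1.7099e-04
  E        0.001348     3.408   0.05616
  solve Keq expr → x = 8.5493e-05; check Q = 2.0140e+04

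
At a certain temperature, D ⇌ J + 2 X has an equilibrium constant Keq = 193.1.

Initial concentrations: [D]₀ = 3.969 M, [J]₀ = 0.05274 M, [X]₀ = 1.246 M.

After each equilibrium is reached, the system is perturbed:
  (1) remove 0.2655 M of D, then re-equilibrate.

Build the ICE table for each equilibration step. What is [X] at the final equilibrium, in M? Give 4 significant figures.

[X]_eq = 7.098 M

Q₀ = 0.02063 vs Keq = 193.1 ⇒ Q<K, forward
Step 1:
                    D           J           X
  Initial       3.969     0.05274       1.246
  Change        -3.08        3.08       6.159
  Equil        0.8895       3.132       7.405
  solve Keq expr → x = 3.08; check Q = 193.1
Then remove 0.2655 M of D.
Step 2:
                    D           J           X
  Initial       0.624       3.132       7.405
  Change       0.1533     -0.1533     -0.3067
  Equil        0.7773       2.979       7.098
  solve Keq expr → x = -0.1533; check Q = 193.1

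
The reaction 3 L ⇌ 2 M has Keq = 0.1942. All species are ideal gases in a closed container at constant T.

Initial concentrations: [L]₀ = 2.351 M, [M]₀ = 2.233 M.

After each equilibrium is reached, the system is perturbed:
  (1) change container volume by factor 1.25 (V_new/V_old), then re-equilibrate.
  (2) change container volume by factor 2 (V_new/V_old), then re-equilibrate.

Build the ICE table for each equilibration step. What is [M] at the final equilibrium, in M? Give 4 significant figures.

[M]_eq = 0.6533 M

Q₀ = 0.3837 vs Keq = 0.1942 ⇒ Q>K, reverse
Step 1:
                    L           M
  I             2.351       2.233
  C            0.3748     -0.2498
  E             2.726       1.983
  solve Keq expr → x = -0.1249; check Q = 0.1942
Then change container volume by factor 1.25 (V_new/V_old).
Step 2:
                    L           M
  I             2.181       1.587
  C            0.1013    -0.06751
  E             2.282       1.519
  solve Keq expr → x = -0.03375; check Q = 0.1942
Then change container volume by factor 2 (V_new/V_old).
Step 3:
                    L           M
  I             1.141      0.7595
  C            0.1593     -0.1062
  E               1.3      0.6533
  solve Keq expr → x = -0.05309; check Q = 0.1942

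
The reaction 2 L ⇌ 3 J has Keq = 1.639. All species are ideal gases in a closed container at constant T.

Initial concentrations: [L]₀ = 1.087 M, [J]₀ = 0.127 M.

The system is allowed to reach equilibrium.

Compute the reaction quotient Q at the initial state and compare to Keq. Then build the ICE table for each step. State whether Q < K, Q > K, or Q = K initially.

Q₀ = 0.001734 vs Keq = 1.639 ⇒ Q<K, forward
Step 1:
                   L          J
  I            1.087      0.127
  C          -0.4793     0.7189
  E           0.6077     0.8459
  solve Keq expr → x = 0.2396; check Q = 1.639

Q₀ = 0.001734; Q < K (proceeds forward)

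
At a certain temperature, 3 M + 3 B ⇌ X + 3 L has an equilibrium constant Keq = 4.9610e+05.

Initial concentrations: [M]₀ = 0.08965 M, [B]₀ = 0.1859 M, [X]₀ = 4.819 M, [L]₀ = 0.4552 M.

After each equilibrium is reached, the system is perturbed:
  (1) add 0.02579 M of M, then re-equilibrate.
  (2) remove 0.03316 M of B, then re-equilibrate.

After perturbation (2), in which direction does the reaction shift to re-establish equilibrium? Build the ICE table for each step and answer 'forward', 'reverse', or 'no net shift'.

Q₀ = 9.8192e+04 vs Keq = 4.9610e+05 ⇒ Q<K, forward
Step 1:
                    M           B           X           L
  Initial     0.08965      0.1859       4.819      0.4552
  Change     -0.02561    -0.02561    0.008537     0.02561
  Equil       0.06404      0.1603       4.828      0.4808
  solve Keq expr → x = 0.008537; check Q = 4.9610e+05
Then add 0.02579 M of M.
Step 2:
                    M           B           X           L
  Initial     0.08983      0.1603       4.828      0.4808
  Change     -0.01618    -0.01618    0.005392     0.01618
  Equil       0.07365      0.1441       4.833       0.497
  solve Keq expr → x = 0.005392; check Q = 4.9610e+05
Then remove 0.03316 M of B.
Step 3:
                    M           B           X           L
  Initial     0.07365       0.111       4.833       0.497
  Change      0.01123     0.01123   -0.003744    -0.01123
  Equil       0.08489      0.1222       4.829      0.4858
  solve Keq expr → x = -0.003744; check Q = 4.9610e+05

Direction: reverse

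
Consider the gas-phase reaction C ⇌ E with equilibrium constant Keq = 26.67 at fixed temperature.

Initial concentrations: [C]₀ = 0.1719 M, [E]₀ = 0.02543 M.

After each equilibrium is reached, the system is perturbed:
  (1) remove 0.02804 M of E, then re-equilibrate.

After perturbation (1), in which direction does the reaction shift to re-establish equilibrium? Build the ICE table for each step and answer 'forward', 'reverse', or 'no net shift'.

Direction: forward

Q₀ = 0.1479 vs Keq = 26.67 ⇒ Q<K, forward
Step 1:
                  C         E
  Initial    0.1719   0.02543
  Change    -0.1648    0.1648
  Equil    0.007132    0.1902
  solve Keq expr → x = 0.1648; check Q = 26.67
Then remove 0.02804 M of E.
Step 2:
                  C         E
  Initial  0.007132    0.1622
  Change  -0.001013  0.001013
  Equil    0.006118    0.1632
  solve Keq expr → x = 0.001013; check Q = 26.67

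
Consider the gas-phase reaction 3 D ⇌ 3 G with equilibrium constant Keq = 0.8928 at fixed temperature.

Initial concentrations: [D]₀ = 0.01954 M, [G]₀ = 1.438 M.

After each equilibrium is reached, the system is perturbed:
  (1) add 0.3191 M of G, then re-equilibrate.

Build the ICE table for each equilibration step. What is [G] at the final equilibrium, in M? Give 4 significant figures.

[G]_eq = 0.8715 M

Q₀ = 3.9857e+05 vs Keq = 0.8928 ⇒ Q>K, reverse
Step 1:
                  D         G
  I         0.01954     1.438
  C           0.723    -0.723
  E          0.7425     0.715
  solve Keq expr → x = -0.241; check Q = 0.8928
Then add 0.3191 M of G.
Step 2:
                  D         G
  I          0.7425     1.034
  C          0.1626   -0.1626
  E          0.9051    0.8715
  solve Keq expr → x = -0.05419; check Q = 0.8928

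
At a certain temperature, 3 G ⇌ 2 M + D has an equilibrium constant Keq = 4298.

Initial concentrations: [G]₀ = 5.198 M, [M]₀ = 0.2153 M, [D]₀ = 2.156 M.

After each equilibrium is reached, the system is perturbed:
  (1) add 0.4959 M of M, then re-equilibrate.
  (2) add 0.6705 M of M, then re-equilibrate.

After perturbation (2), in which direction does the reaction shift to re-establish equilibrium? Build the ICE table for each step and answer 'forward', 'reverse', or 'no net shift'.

Q₀ = 7.1159e-04 vs Keq = 4298 ⇒ Q<K, forward
Step 1:
                   G          M          D
  I            5.198     0.2153      2.156
  C           -4.975      3.317      1.658
  E           0.2229      3.532      3.814
  solve Keq expr → x = 1.658; check Q = 4298
Then add 0.4959 M of M.
Step 2:
                   G          M          D
  I           0.2229      4.028      3.814
  C          0.01973   -0.01315  -0.006577
  E           0.2426      4.015      3.808
  solve Keq expr → x = -0.006577; check Q = 4298
Then add 0.6705 M of M.
Step 3:
                   G          M          D
  I           0.2426      4.685      3.808
  C          0.02546   -0.01697  -0.008487
  E           0.2681      4.668      3.799
  solve Keq expr → x = -0.008487; check Q = 4298

Direction: reverse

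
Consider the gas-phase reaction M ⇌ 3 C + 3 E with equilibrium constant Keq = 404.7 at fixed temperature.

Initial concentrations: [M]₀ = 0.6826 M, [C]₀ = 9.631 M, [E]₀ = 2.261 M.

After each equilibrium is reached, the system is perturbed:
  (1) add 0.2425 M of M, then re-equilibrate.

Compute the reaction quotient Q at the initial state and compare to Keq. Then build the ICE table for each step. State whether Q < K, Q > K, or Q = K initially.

Q₀ = 1.5127e+04 vs Keq = 404.7 ⇒ Q>K, reverse
Step 1:
                  M         C         E
  Initial    0.6826     9.631     2.261
  Change     0.4444    -1.333    -1.333
  Equil       1.127     8.298    0.9277
  solve Keq expr → x = -0.4444; check Q = 404.7
Then add 0.2425 M of M.
Step 2:
                  M         C         E
  Initial      1.37     8.298    0.9277
  Change   -0.01731   0.05194   0.05194
  Equil       1.352      8.35    0.9796
  solve Keq expr → x = 0.01731; check Q = 404.7

Q₀ = 1.5127e+04; Q > K (proceeds reverse)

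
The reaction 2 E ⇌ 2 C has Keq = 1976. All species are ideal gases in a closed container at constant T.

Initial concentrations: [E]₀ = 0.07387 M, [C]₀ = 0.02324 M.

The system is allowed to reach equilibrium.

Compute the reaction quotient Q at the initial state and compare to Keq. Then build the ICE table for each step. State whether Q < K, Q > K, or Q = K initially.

Q₀ = 0.09898; Q < K (proceeds forward)

Q₀ = 0.09898 vs Keq = 1976 ⇒ Q<K, forward
Step 1:
                    E           C
  init        0.07387     0.02324
  Δ          -0.07173     0.07173
  eq         0.002137     0.09497
  solve Keq expr → x = 0.03587; check Q = 1976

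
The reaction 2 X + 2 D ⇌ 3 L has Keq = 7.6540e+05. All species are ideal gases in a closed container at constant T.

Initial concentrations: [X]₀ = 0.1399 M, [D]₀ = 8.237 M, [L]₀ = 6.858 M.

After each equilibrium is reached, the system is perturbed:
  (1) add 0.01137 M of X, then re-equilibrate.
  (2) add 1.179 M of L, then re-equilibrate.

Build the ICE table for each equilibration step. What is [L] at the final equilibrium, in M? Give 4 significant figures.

Q₀ = 242.9 vs Keq = 7.6540e+05 ⇒ Q<K, forward
Step 1:
                  X         D         L
  init       0.1399     8.237     6.858
  Δ         -0.1373   -0.1373    0.2059
  eq       0.002649       8.1     7.064
  solve Keq expr → x = 0.06863; check Q = 7.6540e+05
Then add 0.01137 M of X.
Step 2:
                  X         D         L
  init      0.01402       8.1     7.064
  Δ        -0.01136  -0.01136   0.01704
  eq       0.002663     8.088     7.081
  solve Keq expr → x = 0.005678; check Q = 7.6540e+05
Then add 1.179 M of L.
Step 3:
                  X         D         L
  init     0.002663     8.088      8.26
  Δ       6.9107e-04 6.9107e-04 -0.001037
  eq       0.003354     8.089     8.259
  solve Keq expr → x = -3.4554e-04; check Q = 7.6540e+05

[L]_eq = 8.259 M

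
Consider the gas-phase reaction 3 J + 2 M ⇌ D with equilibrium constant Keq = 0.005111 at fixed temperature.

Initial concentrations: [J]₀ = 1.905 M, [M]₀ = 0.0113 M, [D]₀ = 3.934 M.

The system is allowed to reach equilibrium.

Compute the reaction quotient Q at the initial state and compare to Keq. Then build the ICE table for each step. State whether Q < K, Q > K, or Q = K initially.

Q₀ = 4456 vs Keq = 0.005111 ⇒ Q>K, reverse
Step 1:
                    J           M           D
  Initial       1.905      0.0113       3.934
  Change        3.135        2.09      -1.045
  Equil          5.04       2.101       2.889
  solve Keq expr → x = -1.045; check Q = 0.005111

Q₀ = 4456; Q > K (proceeds reverse)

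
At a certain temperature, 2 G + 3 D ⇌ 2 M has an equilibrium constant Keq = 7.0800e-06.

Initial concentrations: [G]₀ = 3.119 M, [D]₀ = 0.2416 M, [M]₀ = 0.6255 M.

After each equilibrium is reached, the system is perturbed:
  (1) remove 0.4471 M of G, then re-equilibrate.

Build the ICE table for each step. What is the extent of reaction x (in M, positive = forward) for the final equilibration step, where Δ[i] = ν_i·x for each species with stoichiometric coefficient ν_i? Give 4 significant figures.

Q₀ = 2.852 vs Keq = 7.0800e-06 ⇒ Q>K, reverse
Step 1:
                  G         D         M
  init        3.119    0.2416    0.6255
  Δ          0.6131    0.9196   -0.6131
  eq          3.732     1.161   0.01243
  solve Keq expr → x = -0.3065; check Q = 7.0800e-06
Then remove 0.4471 M of G.
Step 2:
                  G         D         M
  init        3.285     1.161   0.01243
  Δ        0.001453  0.002179 -0.001453
  eq          3.286     1.163   0.01097
  solve Keq expr → x = -7.2649e-04; check Q = 7.0800e-06

x = -7.2649e-04 M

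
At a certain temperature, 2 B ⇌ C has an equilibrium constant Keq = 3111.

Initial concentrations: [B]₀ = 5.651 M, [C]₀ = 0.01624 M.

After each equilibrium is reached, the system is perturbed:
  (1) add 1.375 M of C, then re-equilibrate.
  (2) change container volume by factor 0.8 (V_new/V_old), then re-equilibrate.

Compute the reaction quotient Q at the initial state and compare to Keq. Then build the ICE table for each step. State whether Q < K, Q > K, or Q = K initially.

Q₀ = 5.0855e-04 vs Keq = 3111 ⇒ Q<K, forward
Step 1:
                   B          C
  I            5.651    0.01624
  C           -5.621       2.81
  E          0.03014      2.827
  solve Keq expr → x = 2.81; check Q = 3111
Then add 1.375 M of C.
Step 2:
                   B          C
  I          0.03014      4.202
  C         0.006593  -0.003296
  E          0.03674      4.198
  solve Keq expr → x = -0.003296; check Q = 3111
Then change container volume by factor 0.8 (V_new/V_old).
Step 3:
                   B          C
  I          0.04592      5.248
  C        -0.004838   0.002419
  E          0.04108       5.25
  solve Keq expr → x = 0.002419; check Q = 3111

Q₀ = 5.0855e-04; Q < K (proceeds forward)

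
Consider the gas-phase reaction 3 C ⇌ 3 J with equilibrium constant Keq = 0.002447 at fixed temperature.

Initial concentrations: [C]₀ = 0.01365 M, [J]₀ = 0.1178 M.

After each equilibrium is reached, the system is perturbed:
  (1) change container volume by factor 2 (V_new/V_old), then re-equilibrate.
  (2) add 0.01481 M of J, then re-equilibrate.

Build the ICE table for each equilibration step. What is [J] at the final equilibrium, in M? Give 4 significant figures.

Q₀ = 642.7 vs Keq = 0.002447 ⇒ Q>K, reverse
Step 1:
                    C           J
  I           0.01365      0.1178
  C            0.1022     -0.1022
  E            0.1158     0.01561
  solve Keq expr → x = -0.03406; check Q = 0.002447
Then change container volume by factor 2 (V_new/V_old).
Step 2:
                    C           J
  I           0.05792    0.007805
  C                 0           0
  E           0.05792    0.007805
  solve Keq expr → x = 0; check Q = 0.002447
Then add 0.01481 M of J.
Step 3:
                    C           J
  I           0.05792     0.02262
  C           0.01305    -0.01305
  E           0.07097    0.009564
  solve Keq expr → x = -0.00435; check Q = 0.002447

[J]_eq = 0.009564 M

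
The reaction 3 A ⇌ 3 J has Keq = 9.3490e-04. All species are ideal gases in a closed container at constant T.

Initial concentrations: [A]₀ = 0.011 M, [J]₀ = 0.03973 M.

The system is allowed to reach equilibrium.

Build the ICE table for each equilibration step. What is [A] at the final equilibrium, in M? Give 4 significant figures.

Q₀ = 47.12 vs Keq = 9.3490e-04 ⇒ Q>K, reverse
Step 1:
                  A         J
  I           0.011   0.03973
  C         0.03521  -0.03521
  E         0.04621  0.004519
  solve Keq expr → x = -0.01174; check Q = 9.3490e-04

[A]_eq = 0.04621 M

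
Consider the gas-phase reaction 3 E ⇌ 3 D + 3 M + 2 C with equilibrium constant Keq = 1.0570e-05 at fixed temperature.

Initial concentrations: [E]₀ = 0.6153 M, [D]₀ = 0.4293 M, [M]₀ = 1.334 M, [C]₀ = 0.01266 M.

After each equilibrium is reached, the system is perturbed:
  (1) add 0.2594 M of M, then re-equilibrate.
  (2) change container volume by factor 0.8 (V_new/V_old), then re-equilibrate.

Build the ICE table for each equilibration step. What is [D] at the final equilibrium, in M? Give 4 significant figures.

Q₀ = 1.2923e-04 vs Keq = 1.0570e-05 ⇒ Q>K, reverse
Step 1:
                  E         D         M         C
  init       0.6153    0.4293     1.334   0.01266
  Δ         0.01303  -0.01303  -0.01303 -0.008689
  eq         0.6283    0.4163     1.321  0.003971
  solve Keq expr → x = -0.004344; check Q = 1.0570e-05
Then add 0.2594 M of M.
Step 2:
                  E         D         M         C
  init       0.6283    0.4163      1.58  0.003971
  Δ        0.001361 -0.001361 -0.001361 -9.0764e-04
  eq         0.6297    0.4149     1.579  0.003064
  solve Keq expr → x = -4.5382e-04; check Q = 1.0570e-05
Then change container volume by factor 0.8 (V_new/V_old).
Step 3:
                  E         D         M         C
  init       0.7871    0.5186     1.974   0.00383
  Δ        0.002412 -0.002412 -0.002412 -0.001608
  eq         0.7895    0.5162     1.971  0.002222
  solve Keq expr → x = -8.0388e-04; check Q = 1.0570e-05

[D]_eq = 0.5162 M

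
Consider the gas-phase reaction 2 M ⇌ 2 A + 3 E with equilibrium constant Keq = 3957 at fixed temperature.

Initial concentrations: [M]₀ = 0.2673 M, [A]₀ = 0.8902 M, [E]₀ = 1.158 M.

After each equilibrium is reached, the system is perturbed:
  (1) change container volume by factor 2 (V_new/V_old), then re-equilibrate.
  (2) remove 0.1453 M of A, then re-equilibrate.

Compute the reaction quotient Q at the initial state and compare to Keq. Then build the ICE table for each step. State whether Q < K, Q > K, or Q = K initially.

Q₀ = 17.22 vs Keq = 3957 ⇒ Q<K, forward
Step 1:
                    M           A           E
  I            0.2673      0.8902       1.158
  C           -0.2342      0.2342      0.3512
  E           0.03314       1.124       1.509
  solve Keq expr → x = 0.1171; check Q = 3957
Then change container volume by factor 2 (V_new/V_old).
Step 2:
                    M           A           E
  I           0.01657      0.5622      0.7546
  C          -0.01042     0.01042     0.01563
  E          0.006153      0.5726      0.7702
  solve Keq expr → x = 0.005208; check Q = 3957
Then remove 0.1453 M of A.
Step 3:
                    M           A           E
  I          0.006153      0.4273      0.7702
  C         -0.001525    0.001525    0.002287
  E          0.004629      0.4288      0.7725
  solve Keq expr → x = 7.6226e-04; check Q = 3957

Q₀ = 17.22; Q < K (proceeds forward)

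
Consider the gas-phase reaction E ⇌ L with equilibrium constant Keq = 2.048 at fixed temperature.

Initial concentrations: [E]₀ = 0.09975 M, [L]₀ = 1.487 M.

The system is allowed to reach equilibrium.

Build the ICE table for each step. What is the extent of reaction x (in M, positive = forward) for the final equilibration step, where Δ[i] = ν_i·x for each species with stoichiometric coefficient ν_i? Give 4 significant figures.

Q₀ = 14.91 vs Keq = 2.048 ⇒ Q>K, reverse
Step 1:
                  E         L
  Initial   0.09975     1.487
  Change     0.4208   -0.4208
  Equil      0.5206     1.066
  solve Keq expr → x = -0.4208; check Q = 2.048

x = -0.4208 M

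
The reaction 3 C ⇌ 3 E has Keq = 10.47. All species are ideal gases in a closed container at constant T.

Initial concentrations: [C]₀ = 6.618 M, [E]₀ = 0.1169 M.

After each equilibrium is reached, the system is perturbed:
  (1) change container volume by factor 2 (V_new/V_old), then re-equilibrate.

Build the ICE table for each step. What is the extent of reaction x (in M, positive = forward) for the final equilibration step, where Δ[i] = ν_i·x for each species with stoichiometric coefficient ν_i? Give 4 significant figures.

x = 0 M

Q₀ = 5.5114e-06 vs Keq = 10.47 ⇒ Q<K, forward
Step 1:
                   C          E
  Initial      6.618     0.1169
  Change      -4.505      4.505
  Equil        2.113      4.622
  solve Keq expr → x = 1.502; check Q = 10.47
Then change container volume by factor 2 (V_new/V_old).
Step 2:
                   C          E
  Initial      1.056      2.311
  Change           0          0
  Equil        1.056      2.311
  solve Keq expr → x = 0; check Q = 10.47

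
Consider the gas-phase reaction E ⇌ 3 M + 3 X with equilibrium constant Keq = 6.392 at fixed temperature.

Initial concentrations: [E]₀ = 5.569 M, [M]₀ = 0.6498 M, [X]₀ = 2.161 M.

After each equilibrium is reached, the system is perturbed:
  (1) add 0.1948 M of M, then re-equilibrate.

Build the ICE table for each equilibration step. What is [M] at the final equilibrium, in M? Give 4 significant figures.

[M]_eq = 1.264 M

Q₀ = 0.4972 vs Keq = 6.392 ⇒ Q<K, forward
Step 1:
                   E          M          X
  init         5.569     0.6498      2.161
  Δ          -0.1834     0.5501     0.5501
  eq           5.386        1.2      2.711
  solve Keq expr → x = 0.1834; check Q = 6.392
Then add 0.1948 M of M.
Step 2:
                   E          M          X
  init         5.386      1.395      2.711
  Δ          0.04355    -0.1307    -0.1307
  eq           5.429      1.264       2.58
  solve Keq expr → x = -0.04355; check Q = 6.392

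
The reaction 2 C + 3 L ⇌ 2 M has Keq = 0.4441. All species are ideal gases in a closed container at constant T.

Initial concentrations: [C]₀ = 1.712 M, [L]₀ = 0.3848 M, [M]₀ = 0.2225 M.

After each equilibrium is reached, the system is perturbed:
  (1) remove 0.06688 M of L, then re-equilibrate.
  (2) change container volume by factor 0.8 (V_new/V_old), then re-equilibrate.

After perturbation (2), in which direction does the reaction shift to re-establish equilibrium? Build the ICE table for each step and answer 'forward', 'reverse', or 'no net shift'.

Direction: forward

Q₀ = 0.2964 vs Keq = 0.4441 ⇒ Q<K, forward
Step 1:
                   C          L          M
  Initial      1.712     0.3848     0.2225
  Change    -0.01842   -0.02763    0.01842
  Equil        1.694     0.3572     0.2409
  solve Keq expr → x = 0.009209; check Q = 0.4441
Then remove 0.06688 M of L.
Step 2:
                   C          L          M
  Initial      1.694     0.2903     0.2409
  Change     0.02538    0.03806   -0.02538
  Equil        1.719     0.3284     0.2155
  solve Keq expr → x = -0.01269; check Q = 0.4441
Then change container volume by factor 0.8 (V_new/V_old).
Step 3:
                   C          L          M
  Initial      2.149     0.4104     0.2694
  Change    -0.03409   -0.05113    0.03409
  Equil        2.115     0.3593     0.3035
  solve Keq expr → x = 0.01704; check Q = 0.4441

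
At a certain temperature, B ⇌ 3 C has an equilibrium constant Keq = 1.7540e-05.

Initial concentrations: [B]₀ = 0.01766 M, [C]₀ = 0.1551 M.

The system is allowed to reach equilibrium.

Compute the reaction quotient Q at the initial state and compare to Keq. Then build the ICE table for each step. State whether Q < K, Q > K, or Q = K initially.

Q₀ = 0.2113 vs Keq = 1.7540e-05 ⇒ Q>K, reverse
Step 1:
                    B           C
  I           0.01766      0.1551
  C            0.0482     -0.1446
  E           0.06586     0.01049
  solve Keq expr → x = -0.0482; check Q = 1.7540e-05

Q₀ = 0.2113; Q > K (proceeds reverse)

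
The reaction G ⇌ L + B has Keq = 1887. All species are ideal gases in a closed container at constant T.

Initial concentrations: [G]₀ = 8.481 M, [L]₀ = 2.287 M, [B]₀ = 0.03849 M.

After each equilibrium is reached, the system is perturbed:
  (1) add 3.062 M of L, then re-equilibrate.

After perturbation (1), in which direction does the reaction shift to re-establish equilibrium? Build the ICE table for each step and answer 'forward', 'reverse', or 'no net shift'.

Direction: reverse

Q₀ = 0.01038 vs Keq = 1887 ⇒ Q<K, forward
Step 1:
                  G         L         B
  init        8.481     2.287   0.03849
  Δ          -8.433     8.433     8.433
  eq        0.04813     10.72     8.471
  solve Keq expr → x = 8.433; check Q = 1887
Then add 3.062 M of L.
Step 2:
                  G         L         B
  init      0.04813     13.78     8.471
  Δ         0.01359  -0.01359  -0.01359
  eq        0.06171     13.77     8.458
  solve Keq expr → x = -0.01359; check Q = 1887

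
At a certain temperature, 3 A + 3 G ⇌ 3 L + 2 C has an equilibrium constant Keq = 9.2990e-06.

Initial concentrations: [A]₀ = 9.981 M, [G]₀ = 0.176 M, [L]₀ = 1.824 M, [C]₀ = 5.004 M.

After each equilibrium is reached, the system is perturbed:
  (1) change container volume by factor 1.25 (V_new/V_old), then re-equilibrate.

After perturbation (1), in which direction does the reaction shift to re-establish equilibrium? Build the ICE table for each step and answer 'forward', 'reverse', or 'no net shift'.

Q₀ = 28.03 vs Keq = 9.2990e-06 ⇒ Q>K, reverse
Step 1:
                    A           G           L           C
  I             9.981       0.176       1.824       5.004
  C             1.645       1.645      -1.645      -1.096
  E             11.63       1.821      0.1794       3.908
  solve Keq expr → x = -0.5482; check Q = 9.2990e-06
Then change container volume by factor 1.25 (V_new/V_old).
Step 2:
                    A           G           L           C
  I               9.3       1.456      0.1435       3.126
  C          0.009145    0.009145   -0.009145   -0.006097
  E              9.31       1.466      0.1344        3.12
  solve Keq expr → x = -0.003048; check Q = 9.2990e-06

Direction: reverse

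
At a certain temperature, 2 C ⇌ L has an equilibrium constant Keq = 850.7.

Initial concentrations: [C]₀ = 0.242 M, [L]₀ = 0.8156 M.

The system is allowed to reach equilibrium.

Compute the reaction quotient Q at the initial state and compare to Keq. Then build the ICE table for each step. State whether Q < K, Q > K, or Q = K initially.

Q₀ = 13.93 vs Keq = 850.7 ⇒ Q<K, forward
Step 1:
                  C         L
  I           0.242    0.8156
  C         -0.2091    0.1046
  E         0.03289    0.9202
  solve Keq expr → x = 0.1046; check Q = 850.7

Q₀ = 13.93; Q < K (proceeds forward)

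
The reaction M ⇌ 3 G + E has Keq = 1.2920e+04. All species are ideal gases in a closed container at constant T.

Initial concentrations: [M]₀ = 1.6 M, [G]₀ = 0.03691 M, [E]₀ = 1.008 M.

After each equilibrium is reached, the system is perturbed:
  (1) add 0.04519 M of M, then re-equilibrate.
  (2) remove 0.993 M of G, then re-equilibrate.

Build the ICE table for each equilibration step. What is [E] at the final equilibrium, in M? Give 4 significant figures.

[E]_eq = 2.641 M

Q₀ = 3.1679e-05 vs Keq = 1.2920e+04 ⇒ Q<K, forward
Step 1:
                   M          G          E
  I              1.6    0.03691      1.008
  C           -1.578      4.735      1.578
  E          0.02175      4.772      2.586
  solve Keq expr → x = 1.578; check Q = 1.2920e+04
Then add 0.04519 M of M.
Step 2:
                   M          G          E
  I          0.06694      4.772      2.586
  C         -0.04299      0.129    0.04299
  E          0.02395      4.901      2.629
  solve Keq expr → x = 0.04299; check Q = 1.2920e+04
Then remove 0.993 M of G.
Step 3:
                   M          G          E
  I          0.02395      3.908      2.629
  C         -0.01143     0.0343    0.01143
  E          0.01252      3.942      2.641
  solve Keq expr → x = 0.01143; check Q = 1.2920e+04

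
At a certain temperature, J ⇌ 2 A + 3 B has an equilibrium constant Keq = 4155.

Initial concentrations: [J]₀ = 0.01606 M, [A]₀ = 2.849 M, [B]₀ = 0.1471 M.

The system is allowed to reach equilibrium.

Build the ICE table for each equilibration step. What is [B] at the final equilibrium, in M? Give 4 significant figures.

Q₀ = 1.609 vs Keq = 4155 ⇒ Q<K, forward
Step 1:
                  J         A         B
  Initial   0.01606     2.849    0.1471
  Change   -0.01605   0.03209   0.04814
  Equil   1.4867e-05     2.881    0.1952
  solve Keq expr → x = 0.01605; check Q = 4155

[B]_eq = 0.1952 M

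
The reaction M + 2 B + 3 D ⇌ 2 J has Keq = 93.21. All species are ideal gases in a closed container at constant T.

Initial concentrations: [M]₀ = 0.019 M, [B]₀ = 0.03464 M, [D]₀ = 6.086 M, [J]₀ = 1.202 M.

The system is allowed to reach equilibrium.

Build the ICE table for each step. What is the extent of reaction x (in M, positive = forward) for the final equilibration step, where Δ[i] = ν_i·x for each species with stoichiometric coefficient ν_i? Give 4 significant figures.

x = -0.007626 M

Q₀ = 281.1 vs Keq = 93.21 ⇒ Q>K, reverse
Step 1:
                    M           B           D           J
  Initial       0.019     0.03464       6.086       1.202
  Change     0.007626     0.01525     0.02288    -0.01525
  Equil       0.02663     0.04989       6.109       1.187
  solve Keq expr → x = -0.007626; check Q = 93.21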